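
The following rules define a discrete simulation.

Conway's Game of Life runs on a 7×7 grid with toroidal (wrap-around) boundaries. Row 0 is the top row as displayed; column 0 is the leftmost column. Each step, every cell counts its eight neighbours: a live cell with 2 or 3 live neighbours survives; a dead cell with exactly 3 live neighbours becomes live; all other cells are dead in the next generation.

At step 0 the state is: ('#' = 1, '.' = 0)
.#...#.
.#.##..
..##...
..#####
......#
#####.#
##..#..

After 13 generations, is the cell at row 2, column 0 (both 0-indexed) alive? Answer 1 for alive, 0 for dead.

1

step 0: .#...#.
.#.##..
..##...
..#####
......#
#####.#
##..#..
step 1: .#.#.#.
.#.##..
.#.....
..#.###
.......
..###.#
....#..
step 2: ...#.#.
##.##..
##.....
.....#.
..#...#
...###.
.......
step 3: ..##...
##.##.#
###.#.#
##....#
...#..#
...###.
...#.#.
step 4: ##...##
....#.#
....#..
...#...
..##..#
..##.##
.....#.
step 5: #...#..
....#.#
...###.
..###..
.....##
..##.##
.##....
step 6: ##.#.#.
......#
..#....
..#...#
......#
#######
###.###
step 7: ...#...
###...#
.......
.......
....#..
.......
.......
step 8: ###....
###....
##.....
.......
.......
.......
.......
step 9: #.#....
......#
#.#....
.......
.......
.......
.#.....
step 10: ##.....
#.....#
.......
.......
.......
.......
.#.....
step 11: .#....#
##....#
.......
.......
.......
.......
##.....
step 12: ..#...#
.#....#
#......
.......
.......
.......
##.....
step 13: ..#...#
.#....#
#......
.......
.......
.......
##.....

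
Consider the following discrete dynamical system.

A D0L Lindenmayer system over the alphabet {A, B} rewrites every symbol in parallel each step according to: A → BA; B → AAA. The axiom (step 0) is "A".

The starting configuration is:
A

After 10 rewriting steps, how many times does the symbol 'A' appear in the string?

2683

[0] A
[1] BA
[2] AAABA
[3] BABABAAAABA
[4] AAABAAAABAAAABABABABAAAABA
[5] BABABAAAABABABABAAAABABABABAAAABAAAABAAAABAAAABABABABAAAABA
[6] AAABAAAABAAAABABABABAAAABAAAABAAAABAAAABABABABAAAABAAAABAA…ABABAAAABABABABAAAABABABABAAAABAAAABAAAABAAAABABABABAAAABA  (len 137)
[7] BABABAAAABABABABAAAABABABABAAAABAAAABAAAABAAAABABABABAAAAB…ABABAAAABABABABAAAABABABABAAAABAAAABAAAABAAAABABABABAAAABA  (len 314)
[8] AAABAAAABAAAABABABABAAAABAAAABAAAABAAAABABABABAAAABAAAABAA…ABABAAAABABABABAAAABABABABAAAABAAAABAAAABAAAABABABABAAAABA  (len 725)
[9] BABABAAAABABABABAAAABABABABAAAABAAAABAAAABAAAABABABABAAAAB…ABABAAAABABABABAAAABABABABAAAABAAAABAAAABAAAABABABABAAAABA  (len 1667)
[10] AAABAAAABAAAABABABABAAAABAAAABAAAABAAAABABABABAAAABAAAABAA…ABABAAAABABABABAAAABABABABAAAABAAAABAAAABAAAABABABABAAAABA  (len 3842)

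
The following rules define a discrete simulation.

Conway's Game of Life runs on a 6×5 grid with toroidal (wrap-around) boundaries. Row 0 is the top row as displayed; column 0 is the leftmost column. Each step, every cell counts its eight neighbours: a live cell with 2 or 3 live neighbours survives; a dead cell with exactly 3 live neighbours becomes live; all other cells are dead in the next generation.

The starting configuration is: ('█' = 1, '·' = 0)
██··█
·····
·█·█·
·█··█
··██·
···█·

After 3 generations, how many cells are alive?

step 0: ██··█
·····
·█·█·
·█··█
··██·
···█·
step 1: █···█
·██·█
█·█··
██··█
··███
██·█·
step 2: ·····
··█·█
··█··
·····
·····
·█···
step 3: ·····
···█·
···█·
·····
·····
·····

2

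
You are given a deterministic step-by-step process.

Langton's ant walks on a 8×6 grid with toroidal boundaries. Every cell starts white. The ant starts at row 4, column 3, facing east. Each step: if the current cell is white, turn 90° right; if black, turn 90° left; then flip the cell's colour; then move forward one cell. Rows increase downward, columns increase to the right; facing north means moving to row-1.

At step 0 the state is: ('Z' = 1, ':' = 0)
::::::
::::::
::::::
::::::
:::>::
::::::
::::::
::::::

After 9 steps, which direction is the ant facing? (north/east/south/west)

step 0: ::::::
::::::
::::::
::::::
:::>::
::::::
::::::
::::::
step 1: ::::::
::::::
::::::
::::::
:::Z::
:::v::
::::::
::::::
step 2: ::::::
::::::
::::::
::::::
:::Z::
::<Z::
::::::
::::::
step 3: ::::::
::::::
::::::
::::::
::^Z::
::ZZ::
::::::
::::::
step 4: ::::::
::::::
::::::
::::::
::Z>::
::ZZ::
::::::
::::::
step 5: ::::::
::::::
::::::
:::^::
::Z:::
::ZZ::
::::::
::::::
step 6: ::::::
::::::
::::::
:::Z>:
::Z:::
::ZZ::
::::::
::::::
step 7: ::::::
::::::
::::::
:::ZZ:
::Z:v:
::ZZ::
::::::
::::::
step 8: ::::::
::::::
::::::
:::ZZ:
::Z<Z:
::ZZ::
::::::
::::::
step 9: ::::::
::::::
::::::
:::^Z:
::ZZZ:
::ZZ::
::::::
::::::

north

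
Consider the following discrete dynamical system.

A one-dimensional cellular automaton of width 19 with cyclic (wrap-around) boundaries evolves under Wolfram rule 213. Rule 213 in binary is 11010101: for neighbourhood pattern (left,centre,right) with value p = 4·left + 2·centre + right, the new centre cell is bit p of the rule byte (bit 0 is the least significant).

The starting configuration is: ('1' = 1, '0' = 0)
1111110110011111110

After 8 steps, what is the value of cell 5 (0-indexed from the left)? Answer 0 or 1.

[0] 1111110110011111110
[1] 0111110011001111110
[2] 0011111001100111111
[3] 1001111100110011111
[4] 1100111110011001111
[5] 1110011111001100111
[6] 1111001111100110011
[7] 1111100111110011001
[8] 1111110011111001100

1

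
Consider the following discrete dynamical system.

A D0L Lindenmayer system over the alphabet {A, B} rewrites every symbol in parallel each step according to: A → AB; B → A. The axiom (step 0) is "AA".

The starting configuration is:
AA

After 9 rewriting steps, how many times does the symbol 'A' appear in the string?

110

[0] AA
[1] ABAB
[2] ABAABA
[3] ABAABABAAB
[4] ABAABABAABAABABA
[5] ABAABABAABAABABAABABAABAAB
[6] ABAABABAABAABABAABABAABAABABAABAABABAABABA
[7] ABAABABAABAABABAABABAABAABABAABAABABAABABAABAABABAABABAABAABABAABAAB
[8] ABAABABAABAABABAABABAABAABABAABAABABAABABAABAABABAABABAABAABABAABAABABAABABAABAABABAABAABABAABABAABAABABAABABA
[9] ABAABABAABAABABAABABAABAABABAABAABABAABABAABAABABAABABAABA…AABABAABABAABAABABAABABAABAABABAABAABABAABABAABAABABAABAAB  (len 178)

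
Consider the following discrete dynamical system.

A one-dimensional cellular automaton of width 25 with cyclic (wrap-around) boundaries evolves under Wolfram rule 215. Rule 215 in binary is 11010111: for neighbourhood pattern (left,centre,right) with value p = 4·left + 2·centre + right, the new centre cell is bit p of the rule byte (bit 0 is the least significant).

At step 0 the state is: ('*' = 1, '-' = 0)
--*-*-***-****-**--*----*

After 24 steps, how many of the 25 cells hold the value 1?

21

[0] --*-*-***-****-**--*----*
[1] ***-*--**--***--*********
[2] ***-***-***-****-********
[3] ***--**--**--***--*******
[4] *****-***-***-****-******
[5] *****--**--**--***--*****
[6] *******-***-***-****-****
[7] *******--**--**--***--***
[8] *********-***-***-****-**
[9] *********--**--**--***--*
[10] ***********-***-***-****-
[11] -**********--**--**--***-
[12] *-***********-***-***-***
[13] *--**********--**--**--**
[14] ***-***********-***-***-*
[15] ***--**********--**--**--
[16] -****-***********-***-***
[17] --***--**********--**--**
[18] **-****-***********-***-*
[19] **--***--**********--**--
[20] -***-****-***********-***
[21] --**--***--**********--**
[22] **-***-****-***********-*
[23] **--**--***--**********--
[24] -***-***-****-***********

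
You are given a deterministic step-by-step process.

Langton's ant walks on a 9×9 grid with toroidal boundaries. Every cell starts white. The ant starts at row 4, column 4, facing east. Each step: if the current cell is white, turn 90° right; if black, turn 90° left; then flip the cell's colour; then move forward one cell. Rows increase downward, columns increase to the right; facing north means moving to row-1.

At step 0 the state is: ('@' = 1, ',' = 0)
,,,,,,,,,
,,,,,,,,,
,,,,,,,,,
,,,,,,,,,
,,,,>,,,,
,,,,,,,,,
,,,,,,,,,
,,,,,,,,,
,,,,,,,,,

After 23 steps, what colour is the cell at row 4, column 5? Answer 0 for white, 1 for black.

t=0: ,,,,,,,,,
,,,,,,,,,
,,,,,,,,,
,,,,,,,,,
,,,,>,,,,
,,,,,,,,,
,,,,,,,,,
,,,,,,,,,
,,,,,,,,,
t=1: ,,,,,,,,,
,,,,,,,,,
,,,,,,,,,
,,,,,,,,,
,,,,@,,,,
,,,,v,,,,
,,,,,,,,,
,,,,,,,,,
,,,,,,,,,
t=2: ,,,,,,,,,
,,,,,,,,,
,,,,,,,,,
,,,,,,,,,
,,,,@,,,,
,,,<@,,,,
,,,,,,,,,
,,,,,,,,,
,,,,,,,,,
t=3: ,,,,,,,,,
,,,,,,,,,
,,,,,,,,,
,,,,,,,,,
,,,^@,,,,
,,,@@,,,,
,,,,,,,,,
,,,,,,,,,
,,,,,,,,,
t=4: ,,,,,,,,,
,,,,,,,,,
,,,,,,,,,
,,,,,,,,,
,,,@>,,,,
,,,@@,,,,
,,,,,,,,,
,,,,,,,,,
,,,,,,,,,
t=5: ,,,,,,,,,
,,,,,,,,,
,,,,,,,,,
,,,,^,,,,
,,,@,,,,,
,,,@@,,,,
,,,,,,,,,
,,,,,,,,,
,,,,,,,,,
t=6: ,,,,,,,,,
,,,,,,,,,
,,,,,,,,,
,,,,@>,,,
,,,@,,,,,
,,,@@,,,,
,,,,,,,,,
,,,,,,,,,
,,,,,,,,,
t=7: ,,,,,,,,,
,,,,,,,,,
,,,,,,,,,
,,,,@@,,,
,,,@,v,,,
,,,@@,,,,
,,,,,,,,,
,,,,,,,,,
,,,,,,,,,
t=8: ,,,,,,,,,
,,,,,,,,,
,,,,,,,,,
,,,,@@,,,
,,,@<@,,,
,,,@@,,,,
,,,,,,,,,
,,,,,,,,,
,,,,,,,,,
t=9: ,,,,,,,,,
,,,,,,,,,
,,,,,,,,,
,,,,^@,,,
,,,@@@,,,
,,,@@,,,,
,,,,,,,,,
,,,,,,,,,
,,,,,,,,,
t=10: ,,,,,,,,,
,,,,,,,,,
,,,,,,,,,
,,,<,@,,,
,,,@@@,,,
,,,@@,,,,
,,,,,,,,,
,,,,,,,,,
,,,,,,,,,
t=11: ,,,,,,,,,
,,,,,,,,,
,,,^,,,,,
,,,@,@,,,
,,,@@@,,,
,,,@@,,,,
,,,,,,,,,
,,,,,,,,,
,,,,,,,,,
t=12: ,,,,,,,,,
,,,,,,,,,
,,,@>,,,,
,,,@,@,,,
,,,@@@,,,
,,,@@,,,,
,,,,,,,,,
,,,,,,,,,
,,,,,,,,,
t=13: ,,,,,,,,,
,,,,,,,,,
,,,@@,,,,
,,,@v@,,,
,,,@@@,,,
,,,@@,,,,
,,,,,,,,,
,,,,,,,,,
,,,,,,,,,
t=14: ,,,,,,,,,
,,,,,,,,,
,,,@@,,,,
,,,<@@,,,
,,,@@@,,,
,,,@@,,,,
,,,,,,,,,
,,,,,,,,,
,,,,,,,,,
t=15: ,,,,,,,,,
,,,,,,,,,
,,,@@,,,,
,,,,@@,,,
,,,v@@,,,
,,,@@,,,,
,,,,,,,,,
,,,,,,,,,
,,,,,,,,,
t=16: ,,,,,,,,,
,,,,,,,,,
,,,@@,,,,
,,,,@@,,,
,,,,>@,,,
,,,@@,,,,
,,,,,,,,,
,,,,,,,,,
,,,,,,,,,
t=17: ,,,,,,,,,
,,,,,,,,,
,,,@@,,,,
,,,,^@,,,
,,,,,@,,,
,,,@@,,,,
,,,,,,,,,
,,,,,,,,,
,,,,,,,,,
t=18: ,,,,,,,,,
,,,,,,,,,
,,,@@,,,,
,,,<,@,,,
,,,,,@,,,
,,,@@,,,,
,,,,,,,,,
,,,,,,,,,
,,,,,,,,,
t=19: ,,,,,,,,,
,,,,,,,,,
,,,^@,,,,
,,,@,@,,,
,,,,,@,,,
,,,@@,,,,
,,,,,,,,,
,,,,,,,,,
,,,,,,,,,
t=20: ,,,,,,,,,
,,,,,,,,,
,,<,@,,,,
,,,@,@,,,
,,,,,@,,,
,,,@@,,,,
,,,,,,,,,
,,,,,,,,,
,,,,,,,,,
t=21: ,,,,,,,,,
,,^,,,,,,
,,@,@,,,,
,,,@,@,,,
,,,,,@,,,
,,,@@,,,,
,,,,,,,,,
,,,,,,,,,
,,,,,,,,,
t=22: ,,,,,,,,,
,,@>,,,,,
,,@,@,,,,
,,,@,@,,,
,,,,,@,,,
,,,@@,,,,
,,,,,,,,,
,,,,,,,,,
,,,,,,,,,
t=23: ,,,,,,,,,
,,@@,,,,,
,,@v@,,,,
,,,@,@,,,
,,,,,@,,,
,,,@@,,,,
,,,,,,,,,
,,,,,,,,,
,,,,,,,,,

1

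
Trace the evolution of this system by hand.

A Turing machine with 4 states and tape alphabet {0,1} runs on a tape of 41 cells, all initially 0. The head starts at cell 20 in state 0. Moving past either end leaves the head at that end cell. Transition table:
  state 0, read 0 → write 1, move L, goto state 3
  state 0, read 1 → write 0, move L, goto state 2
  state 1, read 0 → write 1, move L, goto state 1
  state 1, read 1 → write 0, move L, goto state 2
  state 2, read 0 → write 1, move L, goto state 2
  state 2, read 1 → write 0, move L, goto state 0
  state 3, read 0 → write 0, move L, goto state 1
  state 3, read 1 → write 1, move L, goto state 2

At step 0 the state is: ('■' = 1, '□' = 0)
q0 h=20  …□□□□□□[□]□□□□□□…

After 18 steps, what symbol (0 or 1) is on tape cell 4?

1

0) q0 h=20  …□□□□□□[□]□□□□□□…
1) q3 h=19  …□□□□□□[□]■□□□□□…
2) q1 h=18  …□□□□□□[□]□■□□□□…
3) q1 h=17  …□□□□□□[□]■□■□□□…
4) q1 h=16  …□□□□□□[□]■■□■□□…
5) q1 h=15  …□□□□□□[□]■■■□■□…
6) q1 h=14  …□□□□□□[□]■■■■□■…
7) q1 h=13  …□□□□□□[□]■■■■■□…
8) q1 h=12  …□□□□□□[□]■■■■■■…
9) q1 h=11  …□□□□□□[□]■■■■■■…
10) q1 h=10  …□□□□□□[□]■■■■■■…
11) q1 h= 9  …□□□□□□[□]■■■■■■…
12) q1 h= 8  …□□□□□□[□]■■■■■■…
13) q1 h= 7  …□□□□□□[□]■■■■■■…
14) q1 h= 6  |□□□□□□[□]■■■■■■…
15) q1 h= 5  |□□□□□[□]■■■■■■…
16) q1 h= 4  |□□□□[□]■■■■■■…
17) q1 h= 3  |□□□[□]■■■■■■…
18) q1 h= 2  |□□[□]■■■■■■…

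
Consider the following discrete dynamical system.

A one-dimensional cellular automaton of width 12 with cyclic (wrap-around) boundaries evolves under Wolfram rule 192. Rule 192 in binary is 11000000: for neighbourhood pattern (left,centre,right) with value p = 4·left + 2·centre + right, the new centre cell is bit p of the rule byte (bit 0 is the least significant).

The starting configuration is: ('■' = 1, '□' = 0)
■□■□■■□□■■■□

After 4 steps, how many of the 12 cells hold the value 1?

[0] ■□■□■■□□■■■□
[1] □□□□□■□□□■■□
[2] □□□□□□□□□□■□
[3] □□□□□□□□□□□□
[4] □□□□□□□□□□□□

0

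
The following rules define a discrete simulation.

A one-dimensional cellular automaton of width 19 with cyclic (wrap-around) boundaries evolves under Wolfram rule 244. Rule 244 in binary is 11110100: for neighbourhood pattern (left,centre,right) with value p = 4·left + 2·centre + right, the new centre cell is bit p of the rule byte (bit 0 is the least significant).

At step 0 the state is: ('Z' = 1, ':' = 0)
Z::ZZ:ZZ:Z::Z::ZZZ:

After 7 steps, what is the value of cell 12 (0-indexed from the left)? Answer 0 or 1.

step 0: Z::ZZ:ZZ:Z::Z::ZZZ:
step 1: ZZ::ZZ:ZZZZ:ZZ::ZZZ
step 2: ZZZ::ZZ:ZZZZ:ZZ::ZZ
step 3: ZZZZ::ZZ:ZZZZ:ZZ::Z
step 4: ZZZZZ::ZZ:ZZZZ:ZZ::
step 5: :ZZZZZ::ZZ:ZZZZ:ZZ:
step 6: ::ZZZZZ::ZZ:ZZZZ:ZZ
step 7: Z::ZZZZZ::ZZ:ZZZZ:Z

0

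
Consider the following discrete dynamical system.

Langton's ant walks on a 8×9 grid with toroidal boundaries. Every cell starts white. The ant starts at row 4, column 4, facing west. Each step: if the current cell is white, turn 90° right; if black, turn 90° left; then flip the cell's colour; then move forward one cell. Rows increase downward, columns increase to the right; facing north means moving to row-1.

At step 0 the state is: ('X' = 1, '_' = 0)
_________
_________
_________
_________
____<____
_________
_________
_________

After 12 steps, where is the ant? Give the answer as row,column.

k=0  _________
_________
_________
_________
____<____
_________
_________
_________
k=1  _________
_________
_________
____^____
____X____
_________
_________
_________
k=2  _________
_________
_________
____X>___
____X____
_________
_________
_________
k=3  _________
_________
_________
____XX___
____Xv___
_________
_________
_________
k=4  _________
_________
_________
____XX___
____<X___
_________
_________
_________
k=5  _________
_________
_________
____XX___
_____X___
____v____
_________
_________
k=6  _________
_________
_________
____XX___
_____X___
___<X____
_________
_________
k=7  _________
_________
_________
____XX___
___^_X___
___XX____
_________
_________
k=8  _________
_________
_________
____XX___
___X>X___
___XX____
_________
_________
k=9  _________
_________
_________
____XX___
___XXX___
___Xv____
_________
_________
k=10  _________
_________
_________
____XX___
___XXX___
___X_>___
_________
_________
k=11  _________
_________
_________
____XX___
___XXX___
___X_X___
_____v___
_________
k=12  _________
_________
_________
____XX___
___XXX___
___X_X___
____<X___
_________

6,4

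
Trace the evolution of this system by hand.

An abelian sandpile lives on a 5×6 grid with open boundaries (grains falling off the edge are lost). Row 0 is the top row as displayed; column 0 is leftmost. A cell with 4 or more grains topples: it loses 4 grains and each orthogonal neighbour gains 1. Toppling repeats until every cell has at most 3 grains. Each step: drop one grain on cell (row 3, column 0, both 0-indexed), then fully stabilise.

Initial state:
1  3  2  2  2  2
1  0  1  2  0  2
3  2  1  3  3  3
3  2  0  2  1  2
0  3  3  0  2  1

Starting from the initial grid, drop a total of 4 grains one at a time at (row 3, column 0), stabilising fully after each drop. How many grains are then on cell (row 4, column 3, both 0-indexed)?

1

gen 0: 1  3  2  2  2  2
1  0  1  2  0  2
3  2  1  3  3  3
3  2  0  2  1  2
0  3  3  0  2  1
gen 1: 1  3  2  2  2  2
2  0  1  2  0  2
0  3  1  3  3  3
1  3  0  2  1  2
1  3  3  0  2  1
gen 2: 1  3  2  2  2  2
2  0  1  2  0  2
0  3  1  3  3  3
2  3  0  2  1  2
1  3  3  0  2  1
gen 3: 1  3  2  2  2  2
2  0  1  2  0  2
0  3  1  3  3  3
3  3  0  2  1  2
1  3  3  0  2  1
gen 4: 1  3  2  2  2  2
2  1  1  2  0  2
2  0  2  3  3  3
1  2  2  2  1  2
3  1  0  1  2  1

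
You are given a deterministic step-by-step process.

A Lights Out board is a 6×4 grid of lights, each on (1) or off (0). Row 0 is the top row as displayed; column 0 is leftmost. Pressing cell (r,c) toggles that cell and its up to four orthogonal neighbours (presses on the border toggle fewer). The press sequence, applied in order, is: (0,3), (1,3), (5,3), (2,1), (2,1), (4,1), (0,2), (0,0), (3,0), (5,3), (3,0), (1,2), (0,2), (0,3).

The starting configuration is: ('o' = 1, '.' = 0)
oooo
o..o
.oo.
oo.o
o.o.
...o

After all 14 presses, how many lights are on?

gen 0: oooo
o..o
.oo.
oo.o
o.o.
...o
gen 1: oo..
o...
.oo.
oo.o
o.o.
...o
gen 2: oo.o
o.oo
.ooo
oo.o
o.o.
...o
gen 3: oo.o
o.oo
.ooo
oo.o
o.oo
..o.
gen 4: oo.o
oooo
o..o
o..o
o.oo
..o.
gen 5: oo.o
o.oo
.ooo
oo.o
o.oo
..o.
gen 6: oo.o
o.oo
.ooo
o..o
.o.o
.oo.
gen 7: o.o.
o..o
.ooo
o..o
.o.o
.oo.
gen 8: .oo.
...o
.ooo
o..o
.o.o
.oo.
gen 9: .oo.
...o
oooo
.o.o
oo.o
.oo.
gen 10: .oo.
...o
oooo
.o.o
oo..
.o.o
gen 11: .oo.
...o
.ooo
o..o
.o..
.o.o
gen 12: .o..
.oo.
.o.o
o..o
.o..
.o.o
gen 13: ..oo
.o..
.o.o
o..o
.o..
.o.o
gen 14: ....
.o.o
.o.o
o..o
.o..
.o.o

9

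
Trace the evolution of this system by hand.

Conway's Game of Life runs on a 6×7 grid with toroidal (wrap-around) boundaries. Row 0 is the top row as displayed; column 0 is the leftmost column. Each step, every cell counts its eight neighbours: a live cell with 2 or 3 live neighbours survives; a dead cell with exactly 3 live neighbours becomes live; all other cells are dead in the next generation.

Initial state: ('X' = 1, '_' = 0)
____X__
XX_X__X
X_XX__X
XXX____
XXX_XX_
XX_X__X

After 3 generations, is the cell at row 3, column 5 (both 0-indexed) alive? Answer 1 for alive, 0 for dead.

1

gen 0: ____X__
XX_X__X
X_XX__X
XXX____
XXX_XX_
XX_X__X
gen 1: ___XXX_
_X_XXXX
___X___
____XX_
____XX_
___X__X
gen 2: X______
______X
__XX__X
___X_X_
___X__X
___X__X
gen 3: X_____X
X_____X
__XXXXX
___X_XX
__XX_XX
X_____X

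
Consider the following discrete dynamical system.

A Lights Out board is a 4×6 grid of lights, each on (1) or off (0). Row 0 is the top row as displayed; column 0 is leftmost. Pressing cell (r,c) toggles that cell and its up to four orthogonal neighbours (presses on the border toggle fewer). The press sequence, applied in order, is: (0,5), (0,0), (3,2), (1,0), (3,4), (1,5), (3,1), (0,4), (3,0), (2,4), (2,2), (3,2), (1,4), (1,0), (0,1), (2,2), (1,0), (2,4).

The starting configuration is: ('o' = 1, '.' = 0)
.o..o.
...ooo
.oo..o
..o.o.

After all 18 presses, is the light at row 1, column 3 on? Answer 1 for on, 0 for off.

t=0: .o..o.
...ooo
.oo..o
..o.o.
t=1: .o...o
...oo.
.oo..o
..o.o.
t=2: o....o
o..oo.
.oo..o
..o.o.
t=3: o....o
o..oo.
.o...o
.o.oo.
t=4: .....o
.o.oo.
oo...o
.o.oo.
t=5: .....o
.o.oo.
oo..oo
.o...o
t=6: ......
.o.o.o
oo..o.
.o...o
t=7: ......
.o.o.o
o...o.
o.o..o
t=8: ...ooo
.o.ooo
o...o.
o.o..o
t=9: ...ooo
.o.ooo
....o.
.oo..o
t=10: ...ooo
.o.o.o
...o.o
.oo.oo
t=11: ...ooo
.ooo.o
.oo..o
.o..oo
t=12: ...ooo
.ooo.o
.o...o
..oooo
t=13: ...o.o
.oo.o.
.o..oo
..oooo
t=14: o..o.o
o.o.o.
oo..oo
..oooo
t=15: .ooo.o
ooo.o.
oo..oo
..oooo
t=16: .ooo.o
oo..o.
o.oooo
...ooo
t=17: oooo.o
....o.
..oooo
...ooo
t=18: oooo.o
......
..o...
...o.o

0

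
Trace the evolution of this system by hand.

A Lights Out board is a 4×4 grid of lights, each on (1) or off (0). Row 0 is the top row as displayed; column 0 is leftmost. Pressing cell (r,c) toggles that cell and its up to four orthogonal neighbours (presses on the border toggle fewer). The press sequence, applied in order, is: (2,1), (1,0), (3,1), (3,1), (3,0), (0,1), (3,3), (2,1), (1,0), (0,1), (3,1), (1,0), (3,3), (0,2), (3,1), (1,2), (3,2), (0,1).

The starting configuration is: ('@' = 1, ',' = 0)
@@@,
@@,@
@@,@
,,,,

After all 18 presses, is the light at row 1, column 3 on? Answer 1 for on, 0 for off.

step 0: @@@,
@@,@
@@,@
,,,,
step 1: @@@,
@,,@
,,@@
,@,,
step 2: ,@@,
,@,@
@,@@
,@,,
step 3: ,@@,
,@,@
@@@@
@,@,
step 4: ,@@,
,@,@
@,@@
,@,,
step 5: ,@@,
,@,@
,,@@
@,,,
step 6: @,,,
,,,@
,,@@
@,,,
step 7: @,,,
,,,@
,,@,
@,@@
step 8: @,,,
,@,@
@@,,
@@@@
step 9: ,,,,
@,,@
,@,,
@@@@
step 10: @@@,
@@,@
,@,,
@@@@
step 11: @@@,
@@,@
,,,,
,,,@
step 12: ,@@,
,,,@
@,,,
,,,@
step 13: ,@@,
,,,@
@,,@
,,@,
step 14: ,,,@
,,@@
@,,@
,,@,
step 15: ,,,@
,,@@
@@,@
@@,,
step 16: ,,@@
,@,,
@@@@
@@,,
step 17: ,,@@
,@,,
@@,@
@,@@
step 18: @@,@
,,,,
@@,@
@,@@

0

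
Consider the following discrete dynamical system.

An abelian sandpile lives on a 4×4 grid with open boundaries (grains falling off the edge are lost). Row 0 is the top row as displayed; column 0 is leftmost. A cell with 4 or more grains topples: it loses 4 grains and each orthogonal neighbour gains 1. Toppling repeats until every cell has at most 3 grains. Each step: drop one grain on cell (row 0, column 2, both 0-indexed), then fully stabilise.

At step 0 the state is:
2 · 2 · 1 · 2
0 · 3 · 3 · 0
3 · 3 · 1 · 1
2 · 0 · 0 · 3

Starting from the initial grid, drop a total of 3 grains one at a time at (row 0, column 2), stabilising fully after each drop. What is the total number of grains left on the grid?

0) 2 · 2 · 1 · 2
0 · 3 · 3 · 0
3 · 3 · 1 · 1
2 · 0 · 0 · 3
1) 2 · 2 · 2 · 2
0 · 3 · 3 · 0
3 · 3 · 1 · 1
2 · 0 · 0 · 3
2) 2 · 2 · 3 · 2
0 · 3 · 3 · 0
3 · 3 · 1 · 1
2 · 0 · 0 · 3
3) 3 · 0 · 2 · 3
2 · 2 · 1 · 1
0 · 1 · 3 · 1
3 · 1 · 0 · 3

26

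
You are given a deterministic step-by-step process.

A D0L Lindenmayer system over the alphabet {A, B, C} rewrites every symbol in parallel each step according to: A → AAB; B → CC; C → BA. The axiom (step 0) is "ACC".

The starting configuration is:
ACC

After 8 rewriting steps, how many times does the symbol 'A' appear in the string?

k=0  ACC
k=1  AABBABA
k=2  AABAABCCCCAABCCAAB
k=3  AABAABCCAABAABCCBABABABAAABAABCCBABAAABAABCC
k=4  AABAABCCAABAABCCBABAAABAABCCAABAABCCBABACCAABCCAABCCAABCCAABAABAABCCAABAABCCBABACCAABCCAABAABAABCCAABAABCCBABA
k=5  AABAABCCAABAABCCBABAAABAABCCAABAABCCBABACCAABCCAABAABAABCC…AABAABCCAABAABCCAABAABCCBABAAABAABCCAABAABCCBABACCAABCCAAB  (len 272)
k=6  AABAABCCAABAABCCBABAAABAABCCAABAABCCBABACCAABCCAABAABAABCC…BABAAABAABCCAABAABCCBABACCAABCCAABBABAAABAABCCBABAAABAABCC  (len 676)
k=7  AABAABCCAABAABCCBABAAABAABCCAABAABCCBABACCAABCCAABAABAABCC…AABCCAABAABAABCCAABAABCCBABACCAABCCAABAABAABCCAABAABCCBABA  (len 1676)
k=8  AABAABCCAABAABCCBABAAABAABCCAABAABCCBABACCAABCCAABAABAABCC…AABAABCCAABAABCCAABAABCCBABAAABAABCCAABAABCCBABACCAABCCAAB  (len 4160)

2000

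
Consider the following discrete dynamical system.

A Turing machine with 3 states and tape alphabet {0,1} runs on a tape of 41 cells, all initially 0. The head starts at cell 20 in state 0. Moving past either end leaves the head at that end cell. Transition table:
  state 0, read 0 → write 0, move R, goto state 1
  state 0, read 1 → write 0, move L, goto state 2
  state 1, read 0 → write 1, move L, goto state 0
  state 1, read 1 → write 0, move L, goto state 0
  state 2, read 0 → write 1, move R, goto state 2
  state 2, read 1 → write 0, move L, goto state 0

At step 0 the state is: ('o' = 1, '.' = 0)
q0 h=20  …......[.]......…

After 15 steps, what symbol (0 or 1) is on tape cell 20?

t=0: q0 h=20  …......[.]......…
t=1: q1 h=21  …......[.]......…
t=2: q0 h=20  …......[.]o.....…
t=3: q1 h=21  …......[o]......…
t=4: q0 h=20  …......[.]......…
t=5: q1 h=21  …......[.]......…
t=6: q0 h=20  …......[.]o.....…
t=7: q1 h=21  …......[o]......…
t=8: q0 h=20  …......[.]......…
t=9: q1 h=21  …......[.]......…
t=10: q0 h=20  …......[.]o.....…
t=11: q1 h=21  …......[o]......…
t=12: q0 h=20  …......[.]......…
t=13: q1 h=21  …......[.]......…
t=14: q0 h=20  …......[.]o.....…
t=15: q1 h=21  …......[o]......…

0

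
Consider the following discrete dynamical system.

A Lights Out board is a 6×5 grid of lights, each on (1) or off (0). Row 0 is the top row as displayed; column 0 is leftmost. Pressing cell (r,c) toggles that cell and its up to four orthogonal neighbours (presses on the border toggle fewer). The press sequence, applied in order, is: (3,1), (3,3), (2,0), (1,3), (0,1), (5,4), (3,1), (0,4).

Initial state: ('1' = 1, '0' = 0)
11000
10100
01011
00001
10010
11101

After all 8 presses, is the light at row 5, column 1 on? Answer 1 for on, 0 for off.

0) 11000
10100
01011
00001
10010
11101
1) 11000
10100
00011
11101
11010
11101
2) 11000
10100
00001
11010
11000
11101
3) 11000
00100
11001
01010
11000
11101
4) 11010
00011
11011
01010
11000
11101
5) 00110
01011
11011
01010
11000
11101
6) 00110
01011
11011
01010
11001
11110
7) 00110
01011
10011
10110
10001
11110
8) 00101
01010
10011
10110
10001
11110

1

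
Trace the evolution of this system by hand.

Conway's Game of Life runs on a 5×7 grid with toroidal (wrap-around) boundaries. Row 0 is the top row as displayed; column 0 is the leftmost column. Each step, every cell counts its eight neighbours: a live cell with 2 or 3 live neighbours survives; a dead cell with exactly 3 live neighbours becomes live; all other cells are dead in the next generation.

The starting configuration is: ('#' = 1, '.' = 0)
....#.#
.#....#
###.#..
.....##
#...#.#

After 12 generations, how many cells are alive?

14

k=0  ....#.#
.#....#
###.#..
.....##
#...#.#
k=1  ......#
.###..#
.##....
...##..
#...#..
k=2  .###.##
.#.#...
##..#..
.####..
...###.
k=3  ##...##
...#.##
#...#..
##.....
#.....#
k=4  .#..#..
.#.....
##..##.
.#.....
.....#.
k=5  .......
.##.##.
###....
##..###
.......
k=6  .......
#.##...
.......
..#..##
#....##
k=7  ##.....
.......
.###..#
#....#.
#....#.
k=8  ##....#
.......
###...#
#.#.##.
#......
k=9  ##....#
..#....
#.##.##
..##.#.
.....#.
k=10  ##....#
..##.#.
.....##
.###.#.
###.##.
k=11  .......
.##.##.
.#...##
...#...
....##.
k=12  ...#...
###.###
##.#.##
......#
....#..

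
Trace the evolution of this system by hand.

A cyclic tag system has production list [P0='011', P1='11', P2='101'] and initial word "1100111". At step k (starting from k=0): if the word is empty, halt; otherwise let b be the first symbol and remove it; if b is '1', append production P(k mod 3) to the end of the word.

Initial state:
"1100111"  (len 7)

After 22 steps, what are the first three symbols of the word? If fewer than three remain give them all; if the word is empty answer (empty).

101

0) "1100111"  (len 7)
1) "100111011"  (len 9)
2) "0011101111"  (len 10)
3) "011101111"  (len 9)
4) "11101111"  (len 8)
5) "110111111"  (len 9)
6) "10111111101"  (len 11)
7) "0111111101011"  (len 13)
8) "111111101011"  (len 12)
9) "11111101011101"  (len 14)
10) "1111101011101011"  (len 16)
11) "11110101110101111"  (len 17)
12) "1110101110101111101"  (len 19)
13) "110101110101111101011"  (len 21)
14) "1010111010111110101111"  (len 22)
15) "010111010111110101111101"  (len 24)
16) "10111010111110101111101"  (len 23)
17) "011101011111010111110111"  (len 24)
18) "11101011111010111110111"  (len 23)
19) "1101011111010111110111011"  (len 25)
20) "10101111101011111011101111"  (len 26)
21) "0101111101011111011101111101"  (len 28)
22) "101111101011111011101111101"  (len 27)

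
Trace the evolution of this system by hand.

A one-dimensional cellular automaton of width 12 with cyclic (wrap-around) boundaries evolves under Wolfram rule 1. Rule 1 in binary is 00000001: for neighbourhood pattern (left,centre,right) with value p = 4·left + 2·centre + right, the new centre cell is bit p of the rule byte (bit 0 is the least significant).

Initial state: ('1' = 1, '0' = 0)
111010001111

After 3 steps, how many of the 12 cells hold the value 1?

1

t=0: 111010001111
t=1: 000000100000
t=2: 111110001111
t=3: 000000100000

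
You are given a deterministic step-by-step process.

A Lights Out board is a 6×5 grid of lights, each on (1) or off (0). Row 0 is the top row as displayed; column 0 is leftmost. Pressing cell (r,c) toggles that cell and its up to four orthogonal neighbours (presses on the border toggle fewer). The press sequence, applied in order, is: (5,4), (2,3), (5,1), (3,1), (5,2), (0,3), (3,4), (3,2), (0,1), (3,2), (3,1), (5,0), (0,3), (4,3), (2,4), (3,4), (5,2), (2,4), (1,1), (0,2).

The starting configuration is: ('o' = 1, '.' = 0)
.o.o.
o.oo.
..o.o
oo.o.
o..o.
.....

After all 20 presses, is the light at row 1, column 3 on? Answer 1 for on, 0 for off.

step 0: .o.o.
o.oo.
..o.o
oo.o.
o..o.
.....
step 1: .o.o.
o.oo.
..o.o
oo.o.
o..oo
...oo
step 2: .o.o.
o.o..
...o.
oo...
o..oo
...oo
step 3: .o.o.
o.o..
...o.
oo...
oo.oo
ooooo
step 4: .o.o.
o.o..
.o.o.
..o..
o..oo
ooooo
step 5: .o.o.
o.o..
.o.o.
..o..
o.ooo
o...o
step 6: .oo.o
o.oo.
.o.o.
..o..
o.ooo
o...o
step 7: .oo.o
o.oo.
.o.oo
..ooo
o.oo.
o...o
step 8: .oo.o
o.oo.
.oooo
.o..o
o..o.
o...o
step 9: o...o
oooo.
.oooo
.o..o
o..o.
o...o
step 10: o...o
oooo.
.o.oo
..ooo
o.oo.
o...o
step 11: o...o
oooo.
...oo
oo.oo
oooo.
o...o
step 12: o...o
oooo.
...oo
oo.oo
.ooo.
.o..o
step 13: o.oo.
ooo..
...oo
oo.oo
.ooo.
.o..o
step 14: o.oo.
ooo..
...oo
oo..o
.o..o
.o.oo
step 15: o.oo.
ooo.o
.....
oo...
.o..o
.o.oo
step 16: o.oo.
ooo.o
....o
oo.oo
.o...
.o.oo
step 17: o.oo.
ooo.o
....o
oo.oo
.oo..
..o.o
step 18: o.oo.
ooo..
...o.
oo.o.
.oo..
..o.o
step 19: oooo.
.....
.o.o.
oo.o.
.oo..
..o.o
step 20: o....
..o..
.o.o.
oo.o.
.oo..
..o.o

0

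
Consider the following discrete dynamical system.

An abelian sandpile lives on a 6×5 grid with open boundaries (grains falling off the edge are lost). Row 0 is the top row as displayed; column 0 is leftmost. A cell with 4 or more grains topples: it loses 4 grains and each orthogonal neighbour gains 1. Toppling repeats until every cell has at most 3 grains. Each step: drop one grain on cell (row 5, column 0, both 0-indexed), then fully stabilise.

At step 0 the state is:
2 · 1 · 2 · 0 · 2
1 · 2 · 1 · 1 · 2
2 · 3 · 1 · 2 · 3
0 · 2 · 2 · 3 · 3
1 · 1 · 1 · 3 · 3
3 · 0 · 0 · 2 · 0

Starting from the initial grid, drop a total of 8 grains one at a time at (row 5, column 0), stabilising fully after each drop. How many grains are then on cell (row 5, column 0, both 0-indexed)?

3

gen 0: 2 · 1 · 2 · 0 · 2
1 · 2 · 1 · 1 · 2
2 · 3 · 1 · 2 · 3
0 · 2 · 2 · 3 · 3
1 · 1 · 1 · 3 · 3
3 · 0 · 0 · 2 · 0
gen 1: 2 · 1 · 2 · 0 · 2
1 · 2 · 1 · 1 · 2
2 · 3 · 1 · 2 · 3
0 · 2 · 2 · 3 · 3
2 · 1 · 1 · 3 · 3
0 · 1 · 0 · 2 · 0
gen 2: 2 · 1 · 2 · 0 · 2
1 · 2 · 1 · 1 · 2
2 · 3 · 1 · 2 · 3
0 · 2 · 2 · 3 · 3
2 · 1 · 1 · 3 · 3
1 · 1 · 0 · 2 · 0
gen 3: 2 · 1 · 2 · 0 · 2
1 · 2 · 1 · 1 · 2
2 · 3 · 1 · 2 · 3
0 · 2 · 2 · 3 · 3
2 · 1 · 1 · 3 · 3
2 · 1 · 0 · 2 · 0
gen 4: 2 · 1 · 2 · 0 · 2
1 · 2 · 1 · 1 · 2
2 · 3 · 1 · 2 · 3
0 · 2 · 2 · 3 · 3
2 · 1 · 1 · 3 · 3
3 · 1 · 0 · 2 · 0
gen 5: 2 · 1 · 2 · 0 · 2
1 · 2 · 1 · 1 · 2
2 · 3 · 1 · 2 · 3
0 · 2 · 2 · 3 · 3
3 · 1 · 1 · 3 · 3
0 · 2 · 0 · 2 · 0
gen 6: 2 · 1 · 2 · 0 · 2
1 · 2 · 1 · 1 · 2
2 · 3 · 1 · 2 · 3
0 · 2 · 2 · 3 · 3
3 · 1 · 1 · 3 · 3
1 · 2 · 0 · 2 · 0
gen 7: 2 · 1 · 2 · 0 · 2
1 · 2 · 1 · 1 · 2
2 · 3 · 1 · 2 · 3
0 · 2 · 2 · 3 · 3
3 · 1 · 1 · 3 · 3
2 · 2 · 0 · 2 · 0
gen 8: 2 · 1 · 2 · 0 · 2
1 · 2 · 1 · 1 · 2
2 · 3 · 1 · 2 · 3
0 · 2 · 2 · 3 · 3
3 · 1 · 1 · 3 · 3
3 · 2 · 0 · 2 · 0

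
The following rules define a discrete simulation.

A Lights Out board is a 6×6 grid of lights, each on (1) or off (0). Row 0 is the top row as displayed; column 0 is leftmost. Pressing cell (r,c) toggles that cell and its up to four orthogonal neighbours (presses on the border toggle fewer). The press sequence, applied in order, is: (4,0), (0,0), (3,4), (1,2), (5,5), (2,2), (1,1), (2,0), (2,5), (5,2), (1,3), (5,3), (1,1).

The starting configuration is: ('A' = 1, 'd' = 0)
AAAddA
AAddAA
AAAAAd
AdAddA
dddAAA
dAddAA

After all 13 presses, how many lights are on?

step 0: AAAddA
AAddAA
AAAAAd
AdAddA
dddAAA
dAddAA
step 1: AAAddA
AAddAA
AAAAAd
ddAddA
AAdAAA
AAddAA
step 2: ddAddA
dAddAA
AAAAAd
ddAddA
AAdAAA
AAddAA
step 3: ddAddA
dAddAA
AAAAdd
ddAAAd
AAdAdA
AAddAA
step 4: dddddA
ddAAAA
AAdAdd
ddAAAd
AAdAdA
AAddAA
step 5: dddddA
ddAAAA
AAdAdd
ddAAAd
AAdAdd
AAdddd
step 6: dddddA
dddAAA
AdAddd
dddAAd
AAdAdd
AAdddd
step 7: dAdddA
AAAAAA
AAAddd
dddAAd
AAdAdd
AAdddd
step 8: dAdddA
dAAAAA
ddAddd
AddAAd
AAdAdd
AAdddd
step 9: dAdddA
dAAAAd
ddAdAA
AddAAA
AAdAdd
AAdddd
step 10: dAdddA
dAAAAd
ddAdAA
AddAAA
AAAAdd
AdAAdd
step 11: dAdAdA
dAdddd
ddAAAA
AddAAA
AAAAdd
AdAAdd
step 12: dAdAdA
dAdddd
ddAAAA
AddAAA
AAAddd
AdddAd
step 13: dddAdA
AdAddd
dAAAAA
AddAAA
AAAddd
AdddAd

18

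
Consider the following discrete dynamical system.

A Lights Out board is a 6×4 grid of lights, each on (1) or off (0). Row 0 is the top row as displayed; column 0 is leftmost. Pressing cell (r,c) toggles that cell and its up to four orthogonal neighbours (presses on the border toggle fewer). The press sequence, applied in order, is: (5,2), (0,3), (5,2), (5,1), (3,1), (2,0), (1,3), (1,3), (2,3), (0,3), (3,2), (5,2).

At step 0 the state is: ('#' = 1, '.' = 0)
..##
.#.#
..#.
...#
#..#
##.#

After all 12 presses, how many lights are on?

11

k=0  ..##
.#.#
..#.
...#
#..#
##.#
k=1  ..##
.#.#
..#.
...#
#.##
#.#.
k=2  ....
.#..
..#.
...#
#.##
#.#.
k=3  ....
.#..
..#.
...#
#..#
##.#
k=4  ....
.#..
..#.
...#
##.#
..##
k=5  ....
.#..
.##.
####
#..#
..##
k=6  ....
##..
#.#.
.###
#..#
..##
k=7  ...#
####
#.##
.###
#..#
..##
k=8  ....
##..
#.#.
.###
#..#
..##
k=9  ....
##.#
#..#
.##.
#..#
..##
k=10  ..##
##..
#..#
.##.
#..#
..##
k=11  ..##
##..
#.##
...#
#.##
..##
k=12  ..##
##..
#.##
...#
#..#
.#..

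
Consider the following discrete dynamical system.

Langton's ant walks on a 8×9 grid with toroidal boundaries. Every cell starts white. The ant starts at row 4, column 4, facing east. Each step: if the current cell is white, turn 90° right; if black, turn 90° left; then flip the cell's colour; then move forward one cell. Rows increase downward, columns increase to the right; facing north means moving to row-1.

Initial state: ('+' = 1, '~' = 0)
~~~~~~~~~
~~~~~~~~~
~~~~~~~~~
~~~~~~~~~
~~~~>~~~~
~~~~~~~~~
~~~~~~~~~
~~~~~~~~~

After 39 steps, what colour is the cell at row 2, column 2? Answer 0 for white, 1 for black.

0

t=0: ~~~~~~~~~
~~~~~~~~~
~~~~~~~~~
~~~~~~~~~
~~~~>~~~~
~~~~~~~~~
~~~~~~~~~
~~~~~~~~~
t=1: ~~~~~~~~~
~~~~~~~~~
~~~~~~~~~
~~~~~~~~~
~~~~+~~~~
~~~~v~~~~
~~~~~~~~~
~~~~~~~~~
t=2: ~~~~~~~~~
~~~~~~~~~
~~~~~~~~~
~~~~~~~~~
~~~~+~~~~
~~~<+~~~~
~~~~~~~~~
~~~~~~~~~
t=3: ~~~~~~~~~
~~~~~~~~~
~~~~~~~~~
~~~~~~~~~
~~~^+~~~~
~~~++~~~~
~~~~~~~~~
~~~~~~~~~
t=4: ~~~~~~~~~
~~~~~~~~~
~~~~~~~~~
~~~~~~~~~
~~~+>~~~~
~~~++~~~~
~~~~~~~~~
~~~~~~~~~
t=5: ~~~~~~~~~
~~~~~~~~~
~~~~~~~~~
~~~~^~~~~
~~~+~~~~~
~~~++~~~~
~~~~~~~~~
~~~~~~~~~
t=6: ~~~~~~~~~
~~~~~~~~~
~~~~~~~~~
~~~~+>~~~
~~~+~~~~~
~~~++~~~~
~~~~~~~~~
~~~~~~~~~
t=7: ~~~~~~~~~
~~~~~~~~~
~~~~~~~~~
~~~~++~~~
~~~+~v~~~
~~~++~~~~
~~~~~~~~~
~~~~~~~~~
t=8: ~~~~~~~~~
~~~~~~~~~
~~~~~~~~~
~~~~++~~~
~~~+<+~~~
~~~++~~~~
~~~~~~~~~
~~~~~~~~~
t=9: ~~~~~~~~~
~~~~~~~~~
~~~~~~~~~
~~~~^+~~~
~~~+++~~~
~~~++~~~~
~~~~~~~~~
~~~~~~~~~
t=10: ~~~~~~~~~
~~~~~~~~~
~~~~~~~~~
~~~<~+~~~
~~~+++~~~
~~~++~~~~
~~~~~~~~~
~~~~~~~~~
t=11: ~~~~~~~~~
~~~~~~~~~
~~~^~~~~~
~~~+~+~~~
~~~+++~~~
~~~++~~~~
~~~~~~~~~
~~~~~~~~~
t=12: ~~~~~~~~~
~~~~~~~~~
~~~+>~~~~
~~~+~+~~~
~~~+++~~~
~~~++~~~~
~~~~~~~~~
~~~~~~~~~
t=13: ~~~~~~~~~
~~~~~~~~~
~~~++~~~~
~~~+v+~~~
~~~+++~~~
~~~++~~~~
~~~~~~~~~
~~~~~~~~~
t=14: ~~~~~~~~~
~~~~~~~~~
~~~++~~~~
~~~<++~~~
~~~+++~~~
~~~++~~~~
~~~~~~~~~
~~~~~~~~~
t=15: ~~~~~~~~~
~~~~~~~~~
~~~++~~~~
~~~~++~~~
~~~v++~~~
~~~++~~~~
~~~~~~~~~
~~~~~~~~~
t=16: ~~~~~~~~~
~~~~~~~~~
~~~++~~~~
~~~~++~~~
~~~~>+~~~
~~~++~~~~
~~~~~~~~~
~~~~~~~~~
t=17: ~~~~~~~~~
~~~~~~~~~
~~~++~~~~
~~~~^+~~~
~~~~~+~~~
~~~++~~~~
~~~~~~~~~
~~~~~~~~~
t=18: ~~~~~~~~~
~~~~~~~~~
~~~++~~~~
~~~<~+~~~
~~~~~+~~~
~~~++~~~~
~~~~~~~~~
~~~~~~~~~
t=19: ~~~~~~~~~
~~~~~~~~~
~~~^+~~~~
~~~+~+~~~
~~~~~+~~~
~~~++~~~~
~~~~~~~~~
~~~~~~~~~
t=20: ~~~~~~~~~
~~~~~~~~~
~~<~+~~~~
~~~+~+~~~
~~~~~+~~~
~~~++~~~~
~~~~~~~~~
~~~~~~~~~
t=21: ~~~~~~~~~
~~^~~~~~~
~~+~+~~~~
~~~+~+~~~
~~~~~+~~~
~~~++~~~~
~~~~~~~~~
~~~~~~~~~
t=22: ~~~~~~~~~
~~+>~~~~~
~~+~+~~~~
~~~+~+~~~
~~~~~+~~~
~~~++~~~~
~~~~~~~~~
~~~~~~~~~
t=23: ~~~~~~~~~
~~++~~~~~
~~+v+~~~~
~~~+~+~~~
~~~~~+~~~
~~~++~~~~
~~~~~~~~~
~~~~~~~~~
t=24: ~~~~~~~~~
~~++~~~~~
~~<++~~~~
~~~+~+~~~
~~~~~+~~~
~~~++~~~~
~~~~~~~~~
~~~~~~~~~
t=25: ~~~~~~~~~
~~++~~~~~
~~~++~~~~
~~v+~+~~~
~~~~~+~~~
~~~++~~~~
~~~~~~~~~
~~~~~~~~~
t=26: ~~~~~~~~~
~~++~~~~~
~~~++~~~~
~<++~+~~~
~~~~~+~~~
~~~++~~~~
~~~~~~~~~
~~~~~~~~~
t=27: ~~~~~~~~~
~~++~~~~~
~^~++~~~~
~+++~+~~~
~~~~~+~~~
~~~++~~~~
~~~~~~~~~
~~~~~~~~~
t=28: ~~~~~~~~~
~~++~~~~~
~+>++~~~~
~+++~+~~~
~~~~~+~~~
~~~++~~~~
~~~~~~~~~
~~~~~~~~~
t=29: ~~~~~~~~~
~~++~~~~~
~++++~~~~
~+v+~+~~~
~~~~~+~~~
~~~++~~~~
~~~~~~~~~
~~~~~~~~~
t=30: ~~~~~~~~~
~~++~~~~~
~++++~~~~
~+~>~+~~~
~~~~~+~~~
~~~++~~~~
~~~~~~~~~
~~~~~~~~~
t=31: ~~~~~~~~~
~~++~~~~~
~++^+~~~~
~+~~~+~~~
~~~~~+~~~
~~~++~~~~
~~~~~~~~~
~~~~~~~~~
t=32: ~~~~~~~~~
~~++~~~~~
~+<~+~~~~
~+~~~+~~~
~~~~~+~~~
~~~++~~~~
~~~~~~~~~
~~~~~~~~~
t=33: ~~~~~~~~~
~~++~~~~~
~+~~+~~~~
~+v~~+~~~
~~~~~+~~~
~~~++~~~~
~~~~~~~~~
~~~~~~~~~
t=34: ~~~~~~~~~
~~++~~~~~
~+~~+~~~~
~<+~~+~~~
~~~~~+~~~
~~~++~~~~
~~~~~~~~~
~~~~~~~~~
t=35: ~~~~~~~~~
~~++~~~~~
~+~~+~~~~
~~+~~+~~~
~v~~~+~~~
~~~++~~~~
~~~~~~~~~
~~~~~~~~~
t=36: ~~~~~~~~~
~~++~~~~~
~+~~+~~~~
~~+~~+~~~
<+~~~+~~~
~~~++~~~~
~~~~~~~~~
~~~~~~~~~
t=37: ~~~~~~~~~
~~++~~~~~
~+~~+~~~~
^~+~~+~~~
++~~~+~~~
~~~++~~~~
~~~~~~~~~
~~~~~~~~~
t=38: ~~~~~~~~~
~~++~~~~~
~+~~+~~~~
+>+~~+~~~
++~~~+~~~
~~~++~~~~
~~~~~~~~~
~~~~~~~~~
t=39: ~~~~~~~~~
~~++~~~~~
~+~~+~~~~
+++~~+~~~
+v~~~+~~~
~~~++~~~~
~~~~~~~~~
~~~~~~~~~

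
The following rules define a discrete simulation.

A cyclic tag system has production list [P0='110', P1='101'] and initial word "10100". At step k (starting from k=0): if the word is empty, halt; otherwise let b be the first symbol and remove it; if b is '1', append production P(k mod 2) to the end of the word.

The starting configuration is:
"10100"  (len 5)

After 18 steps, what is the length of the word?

20

gen 0: "10100"  (len 5)
gen 1: "0100110"  (len 7)
gen 2: "100110"  (len 6)
gen 3: "00110110"  (len 8)
gen 4: "0110110"  (len 7)
gen 5: "110110"  (len 6)
gen 6: "10110101"  (len 8)
gen 7: "0110101110"  (len 10)
gen 8: "110101110"  (len 9)
gen 9: "10101110110"  (len 11)
gen 10: "0101110110101"  (len 13)
gen 11: "101110110101"  (len 12)
gen 12: "01110110101101"  (len 14)
gen 13: "1110110101101"  (len 13)
gen 14: "110110101101101"  (len 15)
gen 15: "10110101101101110"  (len 17)
gen 16: "0110101101101110101"  (len 19)
gen 17: "110101101101110101"  (len 18)
gen 18: "10101101101110101101"  (len 20)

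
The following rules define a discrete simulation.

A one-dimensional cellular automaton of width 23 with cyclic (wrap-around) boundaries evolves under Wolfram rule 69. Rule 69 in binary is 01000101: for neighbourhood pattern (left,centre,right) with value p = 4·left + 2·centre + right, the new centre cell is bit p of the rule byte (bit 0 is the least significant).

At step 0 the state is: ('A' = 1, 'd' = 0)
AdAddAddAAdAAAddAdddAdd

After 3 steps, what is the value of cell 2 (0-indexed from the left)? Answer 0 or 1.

1

k=0  AdAddAddAAdAAAddAdddAdd
k=1  AdAddAdddAdddAddAdAdAdd
k=2  AdAddAdAdAdAdAddAdAdAdd
k=3  AdAddAdAdAdAdAddAdAdAdd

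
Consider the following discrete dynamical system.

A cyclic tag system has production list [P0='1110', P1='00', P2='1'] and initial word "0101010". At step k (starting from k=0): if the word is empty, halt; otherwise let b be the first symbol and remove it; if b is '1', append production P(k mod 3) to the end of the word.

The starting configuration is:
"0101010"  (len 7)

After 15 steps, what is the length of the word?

t=0: "0101010"  (len 7)
t=1: "101010"  (len 6)
t=2: "0101000"  (len 7)
t=3: "101000"  (len 6)
t=4: "010001110"  (len 9)
t=5: "10001110"  (len 8)
t=6: "00011101"  (len 8)
t=7: "0011101"  (len 7)
t=8: "011101"  (len 6)
t=9: "11101"  (len 5)
t=10: "11011110"  (len 8)
t=11: "101111000"  (len 9)
t=12: "011110001"  (len 9)
t=13: "11110001"  (len 8)
t=14: "111000100"  (len 9)
t=15: "110001001"  (len 9)

9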